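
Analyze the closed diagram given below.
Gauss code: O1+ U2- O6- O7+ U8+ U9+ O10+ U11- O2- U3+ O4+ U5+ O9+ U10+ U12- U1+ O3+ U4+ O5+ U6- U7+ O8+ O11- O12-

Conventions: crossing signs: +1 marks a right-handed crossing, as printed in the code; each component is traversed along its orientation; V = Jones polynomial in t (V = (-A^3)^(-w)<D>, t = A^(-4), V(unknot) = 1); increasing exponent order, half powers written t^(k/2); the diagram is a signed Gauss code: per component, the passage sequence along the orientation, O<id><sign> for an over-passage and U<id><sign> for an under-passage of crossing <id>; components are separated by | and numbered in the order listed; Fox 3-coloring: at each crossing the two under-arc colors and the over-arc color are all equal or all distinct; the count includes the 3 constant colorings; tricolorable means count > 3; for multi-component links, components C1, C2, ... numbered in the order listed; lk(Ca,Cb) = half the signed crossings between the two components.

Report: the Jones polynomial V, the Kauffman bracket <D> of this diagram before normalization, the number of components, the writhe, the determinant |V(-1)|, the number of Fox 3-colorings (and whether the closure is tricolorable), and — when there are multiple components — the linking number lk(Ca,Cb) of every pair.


V = t - t^2 + 2t^3 - t^4 + t^5 - t^6
<D> = -A^-12 + A^-8 - A^-4 + 2 - A^4 + A^8 (w = +4)
1 component over 12 crossings, w = +4
3 Fox colorings among 3^12, |V(-1)| = 7: not tricolorable
why: V spans 5 powers of t: at least 5 crossings in any diagram


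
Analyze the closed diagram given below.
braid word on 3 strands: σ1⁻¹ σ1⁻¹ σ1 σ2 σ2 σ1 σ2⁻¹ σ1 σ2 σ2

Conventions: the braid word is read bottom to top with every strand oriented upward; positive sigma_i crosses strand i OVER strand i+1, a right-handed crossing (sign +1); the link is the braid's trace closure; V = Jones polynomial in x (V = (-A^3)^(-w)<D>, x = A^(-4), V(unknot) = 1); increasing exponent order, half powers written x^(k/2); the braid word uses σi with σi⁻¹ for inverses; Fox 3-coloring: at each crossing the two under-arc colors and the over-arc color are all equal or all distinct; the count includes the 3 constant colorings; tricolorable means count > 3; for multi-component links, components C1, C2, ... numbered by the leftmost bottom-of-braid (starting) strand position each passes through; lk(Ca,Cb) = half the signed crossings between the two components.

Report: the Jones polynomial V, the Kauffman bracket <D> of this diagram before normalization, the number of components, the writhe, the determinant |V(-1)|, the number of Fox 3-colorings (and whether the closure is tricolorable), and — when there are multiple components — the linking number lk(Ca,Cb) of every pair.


Jones polynomial: V(x) = 2x - 2x^2 + 3x^3 - 3x^4 + 2x^5 - 2x^6 + x^7
<D> = A^-16 - 2A^-12 + 2A^-8 - 3A^-4 + 3 - 2A^4 + 2A^8; writhe +4
components 1, writhe +4 (10 crossings)
3-colorings: 9 of 3^10, det 15 — tricolorable
note: V spans 6 powers of x: at least 6 crossings in any diagram


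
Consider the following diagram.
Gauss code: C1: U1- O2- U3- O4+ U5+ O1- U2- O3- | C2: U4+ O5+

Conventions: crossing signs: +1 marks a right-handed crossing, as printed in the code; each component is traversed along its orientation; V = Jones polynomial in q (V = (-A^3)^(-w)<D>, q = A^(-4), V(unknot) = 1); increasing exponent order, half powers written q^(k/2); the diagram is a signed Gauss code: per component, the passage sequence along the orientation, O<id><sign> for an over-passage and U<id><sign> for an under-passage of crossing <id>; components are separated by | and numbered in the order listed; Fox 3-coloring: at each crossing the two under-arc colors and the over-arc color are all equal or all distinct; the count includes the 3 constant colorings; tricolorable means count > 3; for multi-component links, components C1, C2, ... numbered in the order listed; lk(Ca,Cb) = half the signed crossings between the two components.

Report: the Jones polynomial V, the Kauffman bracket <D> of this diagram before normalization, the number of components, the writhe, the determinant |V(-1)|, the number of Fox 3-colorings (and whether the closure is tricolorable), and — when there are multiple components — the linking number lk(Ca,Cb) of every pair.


V(q) = q^(-7/2) - q^(-5/2) + q^(-3/2) - 2q^(-1/2) - q^(3/2)
bracket: A^-9 + 2A^-1 - A^3 + A^7 - A^11, w = -1
2 components, writhe -1, over 5 crossings
lk(C1,C2) = +1
det 6, colorings 9 of 3^5 — tricolorable
observation: summing lk over 1 pair gives +1


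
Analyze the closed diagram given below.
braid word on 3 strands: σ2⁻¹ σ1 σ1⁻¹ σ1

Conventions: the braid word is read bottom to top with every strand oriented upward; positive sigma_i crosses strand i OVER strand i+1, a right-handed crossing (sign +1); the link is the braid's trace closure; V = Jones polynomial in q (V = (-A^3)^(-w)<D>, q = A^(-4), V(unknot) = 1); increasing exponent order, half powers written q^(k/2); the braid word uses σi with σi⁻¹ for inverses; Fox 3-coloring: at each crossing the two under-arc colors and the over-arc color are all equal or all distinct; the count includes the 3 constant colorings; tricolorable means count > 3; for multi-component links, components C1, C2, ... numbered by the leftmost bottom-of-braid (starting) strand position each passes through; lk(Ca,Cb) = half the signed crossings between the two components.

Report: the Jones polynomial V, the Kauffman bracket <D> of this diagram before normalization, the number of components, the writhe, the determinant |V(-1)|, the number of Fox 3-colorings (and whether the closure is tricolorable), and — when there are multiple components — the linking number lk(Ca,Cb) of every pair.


Jones polynomial: V(q) = 1
<D> = 1; writhe 0
components 1, writhe 0 (4 crossings)
3-colorings: 3 of 3^4, det 1 — not tricolorable
note: inverse pairs cancel, leaving σ2⁻¹ σ1


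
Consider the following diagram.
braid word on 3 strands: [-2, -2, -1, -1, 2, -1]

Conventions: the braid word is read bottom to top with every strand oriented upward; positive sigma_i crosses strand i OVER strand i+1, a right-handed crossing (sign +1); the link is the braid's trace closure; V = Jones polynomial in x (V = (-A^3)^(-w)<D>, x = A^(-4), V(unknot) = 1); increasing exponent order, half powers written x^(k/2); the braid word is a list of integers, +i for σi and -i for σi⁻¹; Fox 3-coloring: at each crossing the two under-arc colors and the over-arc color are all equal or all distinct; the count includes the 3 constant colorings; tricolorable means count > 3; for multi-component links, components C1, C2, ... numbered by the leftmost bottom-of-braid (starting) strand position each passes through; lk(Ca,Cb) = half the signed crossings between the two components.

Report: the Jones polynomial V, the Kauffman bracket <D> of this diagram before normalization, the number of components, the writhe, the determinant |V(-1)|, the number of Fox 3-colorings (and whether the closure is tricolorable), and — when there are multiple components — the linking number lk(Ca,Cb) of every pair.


Jones polynomial: V(x) = -x^-6 + x^-5 - x^-4 + 2x^-3 - x^-2 + x^-1
<D> = A^-8 - A^-4 + 2 - A^4 + A^8 - A^12; writhe -4
components 1, writhe -4 (6 crossings)
3-colorings: 3 of 3^6, det 7 — not tricolorable
note: the span of V is 5, forcing >= 5 crossings in any diagram


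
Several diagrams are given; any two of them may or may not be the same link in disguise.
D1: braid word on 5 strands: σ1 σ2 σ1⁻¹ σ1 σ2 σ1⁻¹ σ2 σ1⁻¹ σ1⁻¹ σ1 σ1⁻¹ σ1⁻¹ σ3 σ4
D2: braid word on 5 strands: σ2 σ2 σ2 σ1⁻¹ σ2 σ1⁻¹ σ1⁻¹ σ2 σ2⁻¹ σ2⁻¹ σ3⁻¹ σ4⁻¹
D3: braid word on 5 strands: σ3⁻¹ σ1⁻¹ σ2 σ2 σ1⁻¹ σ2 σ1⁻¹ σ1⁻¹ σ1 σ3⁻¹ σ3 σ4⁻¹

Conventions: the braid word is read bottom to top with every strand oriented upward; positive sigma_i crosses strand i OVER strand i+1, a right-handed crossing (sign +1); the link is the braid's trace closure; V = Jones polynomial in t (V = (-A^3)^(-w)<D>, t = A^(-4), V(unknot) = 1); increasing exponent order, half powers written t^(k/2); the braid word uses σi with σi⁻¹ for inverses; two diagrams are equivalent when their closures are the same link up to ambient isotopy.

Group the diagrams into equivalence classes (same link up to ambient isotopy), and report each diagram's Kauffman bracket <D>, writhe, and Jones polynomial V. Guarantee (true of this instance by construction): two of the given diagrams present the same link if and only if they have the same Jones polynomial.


classes: {D1, D2, D3}
V(D1) = -t^-3 + 2t^-2 - 2t^-1 + 3 - 2t + 2t^2 - t^3  [14 crossings, <D> = -A^-6 + 2A^-2 - 2A^2 + 3A^6 - 2A^10 + 2A^14 - A^18, w = +2]
V(D2) = -t^-3 + 2t^-2 - 2t^-1 + 3 - 2t + 2t^2 - t^3  [12 crossings, <D> = -A^-18 + 2A^-14 - 2A^-10 + 3A^-6 - 2A^-2 + 2A^2 - A^6, w = -2]
V(D3) = -t^-3 + 2t^-2 - 2t^-1 + 3 - 2t + 2t^2 - t^3  [12 crossings, <D> = -A^-18 + 2A^-14 - 2A^-10 + 3A^-6 - 2A^-2 + 2A^2 - A^6, w = -2]
note: all 3 diagrams share one V(t), hence one class


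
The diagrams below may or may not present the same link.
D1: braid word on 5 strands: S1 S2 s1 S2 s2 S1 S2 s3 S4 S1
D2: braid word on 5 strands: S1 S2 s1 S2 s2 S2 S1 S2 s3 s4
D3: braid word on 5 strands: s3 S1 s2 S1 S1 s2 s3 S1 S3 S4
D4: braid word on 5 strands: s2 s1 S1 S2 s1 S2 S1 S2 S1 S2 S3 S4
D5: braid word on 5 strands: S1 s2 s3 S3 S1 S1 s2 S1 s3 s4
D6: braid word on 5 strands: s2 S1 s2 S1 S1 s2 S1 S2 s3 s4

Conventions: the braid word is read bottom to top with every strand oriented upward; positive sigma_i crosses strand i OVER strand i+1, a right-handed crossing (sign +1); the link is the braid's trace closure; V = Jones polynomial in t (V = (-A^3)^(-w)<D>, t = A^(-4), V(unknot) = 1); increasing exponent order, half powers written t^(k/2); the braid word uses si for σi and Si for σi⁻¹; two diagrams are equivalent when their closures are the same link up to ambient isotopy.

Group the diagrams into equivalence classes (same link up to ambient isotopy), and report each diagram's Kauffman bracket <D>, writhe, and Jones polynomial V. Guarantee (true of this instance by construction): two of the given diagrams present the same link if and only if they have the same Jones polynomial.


equivalence classes: {D1, D2, D4} | {D3, D5, D6}
D1 (bracket A^-8 + 2 + A^8; 10 crossings at w = -4): V = t^-5 + 2t^-3 + t^-1
V(D2) = t^-5 + 2t^-3 + t^-1  (w -2, c 10, <D> = A^-2 + 2A^6 + A^14)
V(D3) = t^-5 - 2t^-4 + 3t^-3 - t^-2 + 3t^-1 - 1 + t  [10 crossings, <D> = A^-10 - A^-6 + 3A^-2 - A^2 + 3A^6 - 2A^10 + A^14, w = -2]
D4 (bracket A^-14 + 2A^-6 + A^2; 12 crossings at w = -6): V = t^-5 + 2t^-3 + t^-1
D5 (bracket A^-4 - 1 + 3A^4 - A^8 + 3A^12 - 2A^16 + A^20; 10 crossings at w = 0): V = t^-5 - 2t^-4 + 3t^-3 - t^-2 + 3t^-1 - 1 + t
V(D6) = t^-5 - 2t^-4 + 3t^-3 - t^-2 + 3t^-1 - 1 + t  [10 crossings, <D> = A^-4 - 1 + 3A^4 - A^8 + 3A^12 - 2A^16 + A^20, w = 0]
key observation: comparing 6 Jones polynomials yields 2 groups


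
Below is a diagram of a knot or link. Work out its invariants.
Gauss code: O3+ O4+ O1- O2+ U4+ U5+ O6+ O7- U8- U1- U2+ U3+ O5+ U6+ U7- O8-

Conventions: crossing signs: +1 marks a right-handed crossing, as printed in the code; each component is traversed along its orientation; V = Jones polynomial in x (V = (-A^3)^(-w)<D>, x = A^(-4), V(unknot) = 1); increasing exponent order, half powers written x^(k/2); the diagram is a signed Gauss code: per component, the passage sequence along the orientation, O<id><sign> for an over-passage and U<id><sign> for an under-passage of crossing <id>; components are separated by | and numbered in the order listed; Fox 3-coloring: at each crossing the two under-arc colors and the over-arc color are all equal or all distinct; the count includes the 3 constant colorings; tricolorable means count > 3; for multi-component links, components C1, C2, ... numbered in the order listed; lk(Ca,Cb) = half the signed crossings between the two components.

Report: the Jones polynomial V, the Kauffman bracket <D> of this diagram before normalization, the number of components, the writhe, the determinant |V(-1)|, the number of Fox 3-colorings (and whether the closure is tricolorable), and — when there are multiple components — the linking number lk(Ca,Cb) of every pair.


V = 1
<D> = A^6 (w = +2)
1 component over 8 crossings, w = +2
3 Fox colorings among 3^8, |V(-1)| = 1: not tricolorable
why: w = +2 shifts under R1 moves; the (-A^3)^(-2) factor cancels that in V


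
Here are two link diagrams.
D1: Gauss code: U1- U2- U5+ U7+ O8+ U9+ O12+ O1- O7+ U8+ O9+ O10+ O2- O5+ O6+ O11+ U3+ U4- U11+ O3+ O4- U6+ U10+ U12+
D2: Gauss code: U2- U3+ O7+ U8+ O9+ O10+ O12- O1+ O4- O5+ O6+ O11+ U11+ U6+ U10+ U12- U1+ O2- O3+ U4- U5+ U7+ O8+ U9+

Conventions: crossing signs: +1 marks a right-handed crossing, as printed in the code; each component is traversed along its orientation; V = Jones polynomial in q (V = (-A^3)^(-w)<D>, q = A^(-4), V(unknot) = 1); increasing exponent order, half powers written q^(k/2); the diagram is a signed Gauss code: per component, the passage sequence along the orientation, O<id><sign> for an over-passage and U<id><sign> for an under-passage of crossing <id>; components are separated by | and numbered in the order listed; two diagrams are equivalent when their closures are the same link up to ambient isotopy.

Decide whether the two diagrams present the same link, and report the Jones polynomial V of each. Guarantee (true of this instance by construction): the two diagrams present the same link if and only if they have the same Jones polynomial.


equivalent: yes
D1 (bracket -A^2 + A^6 + A^14; 12 crossings at w = +6): V = q + q^3 - q^4
D2 (bracket -A^2 + A^6 + A^14; 12 crossings at w = +6): V = q + q^3 - q^4
key observation: Reidemeister moves carry D1 (12 crossings) to D2 (12)


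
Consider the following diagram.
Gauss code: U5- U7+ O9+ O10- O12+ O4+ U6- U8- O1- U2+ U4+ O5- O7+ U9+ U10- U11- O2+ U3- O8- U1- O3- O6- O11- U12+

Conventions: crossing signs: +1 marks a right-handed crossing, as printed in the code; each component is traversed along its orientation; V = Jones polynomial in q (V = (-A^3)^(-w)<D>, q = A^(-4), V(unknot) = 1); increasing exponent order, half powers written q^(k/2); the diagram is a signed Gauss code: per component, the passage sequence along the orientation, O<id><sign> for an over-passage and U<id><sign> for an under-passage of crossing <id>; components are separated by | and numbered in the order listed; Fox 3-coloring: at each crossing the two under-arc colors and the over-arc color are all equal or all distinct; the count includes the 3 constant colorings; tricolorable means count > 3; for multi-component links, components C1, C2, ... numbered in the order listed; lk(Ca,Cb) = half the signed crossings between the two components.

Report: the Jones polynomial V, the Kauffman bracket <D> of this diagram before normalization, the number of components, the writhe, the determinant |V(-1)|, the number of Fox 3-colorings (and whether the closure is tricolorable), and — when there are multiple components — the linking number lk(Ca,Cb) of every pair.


V(q) = -q^-4 + q^-3 + q^-1
bracket: A^-2 + A^6 - A^10, w = -2
1 component, writhe -2, over 12 crossings
det 3, colorings 9 of 3^12 — tricolorable
observation: V spans 3 powers of q: at least 3 crossings in any diagram


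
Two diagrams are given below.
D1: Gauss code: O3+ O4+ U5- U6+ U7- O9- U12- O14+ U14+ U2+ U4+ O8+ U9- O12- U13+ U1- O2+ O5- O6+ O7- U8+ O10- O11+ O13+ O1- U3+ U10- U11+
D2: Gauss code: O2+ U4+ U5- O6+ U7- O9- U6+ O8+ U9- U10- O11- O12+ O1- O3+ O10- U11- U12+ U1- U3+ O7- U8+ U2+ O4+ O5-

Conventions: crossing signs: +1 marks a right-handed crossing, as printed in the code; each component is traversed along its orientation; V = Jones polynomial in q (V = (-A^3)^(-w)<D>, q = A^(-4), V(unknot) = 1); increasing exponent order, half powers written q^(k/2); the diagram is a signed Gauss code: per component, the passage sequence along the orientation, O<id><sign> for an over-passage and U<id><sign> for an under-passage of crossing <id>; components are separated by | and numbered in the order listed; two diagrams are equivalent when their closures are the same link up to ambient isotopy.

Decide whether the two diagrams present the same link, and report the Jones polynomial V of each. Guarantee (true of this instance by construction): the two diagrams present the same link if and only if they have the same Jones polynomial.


equivalent: yes
D1 (bracket A^-2 - A^2 + A^6 - A^10 + A^14; 14 crossings at w = +2): V = q^-2 - q^-1 + 1 - q + q^2
D2 (bracket A^-8 - A^-4 + 1 - A^4 + A^8; 12 crossings at w = 0): V = q^-2 - q^-1 + 1 - q + q^2
key observation: Reidemeister moves carry D1 (14 crossings) to D2 (12)


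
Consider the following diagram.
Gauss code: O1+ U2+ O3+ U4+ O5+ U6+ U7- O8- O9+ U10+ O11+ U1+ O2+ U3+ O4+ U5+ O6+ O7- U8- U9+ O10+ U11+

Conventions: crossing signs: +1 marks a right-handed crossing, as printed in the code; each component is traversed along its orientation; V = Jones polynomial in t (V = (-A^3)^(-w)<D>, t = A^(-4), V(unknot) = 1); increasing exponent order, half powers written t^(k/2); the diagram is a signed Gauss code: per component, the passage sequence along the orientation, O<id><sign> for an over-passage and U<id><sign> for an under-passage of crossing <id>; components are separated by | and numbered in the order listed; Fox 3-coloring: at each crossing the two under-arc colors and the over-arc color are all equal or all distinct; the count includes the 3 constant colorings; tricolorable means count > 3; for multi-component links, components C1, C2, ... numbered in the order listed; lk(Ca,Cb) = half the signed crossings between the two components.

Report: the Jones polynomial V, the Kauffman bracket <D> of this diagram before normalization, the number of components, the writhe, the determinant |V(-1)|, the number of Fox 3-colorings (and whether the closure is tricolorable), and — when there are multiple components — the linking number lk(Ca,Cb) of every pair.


V(t) = t^3 + t^5 - t^6 + t^7 - t^8 + t^9 - t^10
bracket: A^-19 - A^-15 + A^-11 - A^-7 + A^-3 - A - A^9, w = +7
1 component, writhe +7, over 11 crossings
det 7, colorings 3 of 3^11 — not tricolorable
observation: V spans 7 powers of t: at least 7 crossings in any diagram


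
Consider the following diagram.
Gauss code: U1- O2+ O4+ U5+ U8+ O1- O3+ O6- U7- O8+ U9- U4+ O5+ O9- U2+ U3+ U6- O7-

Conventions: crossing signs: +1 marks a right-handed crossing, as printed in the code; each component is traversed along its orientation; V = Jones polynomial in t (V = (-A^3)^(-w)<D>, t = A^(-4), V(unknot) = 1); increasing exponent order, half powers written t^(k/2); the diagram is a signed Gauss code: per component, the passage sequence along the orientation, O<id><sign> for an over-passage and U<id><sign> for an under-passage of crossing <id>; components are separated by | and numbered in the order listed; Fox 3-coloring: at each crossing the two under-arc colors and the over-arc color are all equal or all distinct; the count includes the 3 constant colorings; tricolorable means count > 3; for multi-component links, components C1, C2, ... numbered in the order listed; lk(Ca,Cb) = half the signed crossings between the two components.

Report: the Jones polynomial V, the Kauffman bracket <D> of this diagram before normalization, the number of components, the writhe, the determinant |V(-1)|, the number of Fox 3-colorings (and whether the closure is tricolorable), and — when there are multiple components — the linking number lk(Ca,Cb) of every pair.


V = t^-2 - t^-1 + 2 - 2t + t^2 - t^3 + t^4
<D> = -A^-13 + A^-9 - A^-5 + 2A^-1 - 2A^3 + A^7 - A^11 (w = +1)
1 component over 9 crossings, w = +1
9 Fox colorings among 3^9, |V(-1)| = 9: tricolorable
why: |V(-1)| = 9: so tricolorable, since 3 divides 9


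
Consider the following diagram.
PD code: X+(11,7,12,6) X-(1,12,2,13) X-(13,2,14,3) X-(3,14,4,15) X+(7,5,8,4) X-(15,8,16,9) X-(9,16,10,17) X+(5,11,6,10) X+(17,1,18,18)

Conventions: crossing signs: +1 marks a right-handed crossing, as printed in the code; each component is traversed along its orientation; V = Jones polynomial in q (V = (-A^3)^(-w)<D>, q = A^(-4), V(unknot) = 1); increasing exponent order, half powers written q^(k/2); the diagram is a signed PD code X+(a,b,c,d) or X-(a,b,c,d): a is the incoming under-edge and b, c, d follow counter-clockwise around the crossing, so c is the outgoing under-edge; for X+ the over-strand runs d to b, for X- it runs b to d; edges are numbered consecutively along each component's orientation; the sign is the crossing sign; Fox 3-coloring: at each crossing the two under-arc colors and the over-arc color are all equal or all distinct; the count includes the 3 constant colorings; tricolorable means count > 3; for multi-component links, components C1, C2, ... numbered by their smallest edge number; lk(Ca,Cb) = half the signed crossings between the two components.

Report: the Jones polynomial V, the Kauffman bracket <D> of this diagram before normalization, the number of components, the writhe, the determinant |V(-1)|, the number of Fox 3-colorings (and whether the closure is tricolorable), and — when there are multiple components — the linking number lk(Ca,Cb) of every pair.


Jones polynomial: V(q) = -q^-6 + 2q^-5 - 4q^-4 + 5q^-3 - 4q^-2 + 5q^-1 - 3 + 2q - q^2
<D> = A^-11 - 2A^-7 + 3A^-3 - 5A + 4A^5 - 5A^9 + 4A^13 - 2A^17 + A^21; writhe -1
components 1, writhe -1 (9 crossings)
3-colorings: 9 of 3^9, det 27 — tricolorable
note: |V(-1)| = 27: so tricolorable, since 3 divides 27


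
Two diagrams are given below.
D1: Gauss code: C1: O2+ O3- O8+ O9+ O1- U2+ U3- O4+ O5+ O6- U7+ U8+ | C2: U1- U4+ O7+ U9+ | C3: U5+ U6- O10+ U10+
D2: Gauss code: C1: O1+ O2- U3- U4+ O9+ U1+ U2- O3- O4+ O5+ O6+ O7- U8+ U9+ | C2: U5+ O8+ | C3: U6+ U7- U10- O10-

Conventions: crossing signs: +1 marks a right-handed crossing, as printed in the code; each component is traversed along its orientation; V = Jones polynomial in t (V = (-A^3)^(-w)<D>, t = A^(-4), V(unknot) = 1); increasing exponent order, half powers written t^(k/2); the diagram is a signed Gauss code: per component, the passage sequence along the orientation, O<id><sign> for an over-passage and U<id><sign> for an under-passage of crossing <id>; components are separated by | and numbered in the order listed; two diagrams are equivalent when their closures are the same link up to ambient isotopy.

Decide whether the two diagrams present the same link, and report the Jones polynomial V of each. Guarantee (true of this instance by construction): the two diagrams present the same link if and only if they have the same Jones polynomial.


same link: yes
V(D1) = 1 + t + t^2 + t^3  [10 crossings, <D> = 1 + A^4 + A^8 + A^12, w = +4]
V(D2) = 1 + t + t^2 + t^3  (w +2, c 10, <D> = A^-6 + A^-2 + A^2 + A^6)
note: one V(t) for all 2 diagrams — one class (guaranteed)


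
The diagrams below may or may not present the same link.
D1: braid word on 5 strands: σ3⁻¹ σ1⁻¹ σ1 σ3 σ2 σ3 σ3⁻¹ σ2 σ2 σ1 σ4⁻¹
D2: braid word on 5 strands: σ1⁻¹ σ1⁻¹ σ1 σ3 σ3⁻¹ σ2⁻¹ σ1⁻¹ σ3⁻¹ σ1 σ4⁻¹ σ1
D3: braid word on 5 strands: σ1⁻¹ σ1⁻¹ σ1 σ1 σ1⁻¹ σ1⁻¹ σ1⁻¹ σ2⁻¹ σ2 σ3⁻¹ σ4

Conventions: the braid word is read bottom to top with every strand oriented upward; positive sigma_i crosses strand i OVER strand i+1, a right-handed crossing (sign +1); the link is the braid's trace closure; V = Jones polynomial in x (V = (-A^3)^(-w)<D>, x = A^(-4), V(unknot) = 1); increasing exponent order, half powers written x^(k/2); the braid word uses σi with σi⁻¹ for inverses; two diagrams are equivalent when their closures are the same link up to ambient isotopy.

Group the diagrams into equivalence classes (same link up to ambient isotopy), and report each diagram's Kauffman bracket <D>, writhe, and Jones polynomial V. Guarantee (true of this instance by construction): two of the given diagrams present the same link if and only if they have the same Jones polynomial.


grouping into links: {D1} | {D2} | {D3}
V(D1) = -x^(1/2) - x^(3/2) - x^(5/2) + x^(9/2)  (w +3, c 11, <D> = -A^-9 + A^-1 + A^3 + A^7)
V(D2) = -x^(-1/2) - x^(1/2)  (w -3, c 11, <D> = A^-11 + A^-7)
D3 (bracket A^-7 + A^-3 + A - A^9; 11 crossings at w = -3): V = x^(-9/2) - x^(-5/2) - x^(-3/2) - x^(-1/2)
why: comparing 3 Jones polynomials yields 3 groups


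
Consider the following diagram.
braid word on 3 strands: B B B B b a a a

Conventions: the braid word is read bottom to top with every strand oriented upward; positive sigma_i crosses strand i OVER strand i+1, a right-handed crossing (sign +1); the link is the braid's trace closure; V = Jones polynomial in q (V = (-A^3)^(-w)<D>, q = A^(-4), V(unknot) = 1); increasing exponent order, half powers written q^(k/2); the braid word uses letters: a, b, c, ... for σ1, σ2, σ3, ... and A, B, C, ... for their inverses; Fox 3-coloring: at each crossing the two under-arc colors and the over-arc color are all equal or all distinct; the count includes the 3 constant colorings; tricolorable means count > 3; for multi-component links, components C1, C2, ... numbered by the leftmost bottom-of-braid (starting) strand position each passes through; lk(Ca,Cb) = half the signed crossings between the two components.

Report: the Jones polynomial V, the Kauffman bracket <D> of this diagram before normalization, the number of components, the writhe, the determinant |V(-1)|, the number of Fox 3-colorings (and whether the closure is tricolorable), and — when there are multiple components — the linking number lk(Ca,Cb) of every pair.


V(q) = -q^-3 + q^-2 - q^-1 + 3 - q + q^2 - q^3
bracket: -A^-12 + A^-8 - A^-4 + 3 - A^4 + A^8 - A^12, w = 0
1 component, writhe 0, over 8 crossings
det 9, colorings 27 of 3^8 — tricolorable
observation: w = 0 shifts under R1 moves; the (-A^3)^(0) factor cancels that in V


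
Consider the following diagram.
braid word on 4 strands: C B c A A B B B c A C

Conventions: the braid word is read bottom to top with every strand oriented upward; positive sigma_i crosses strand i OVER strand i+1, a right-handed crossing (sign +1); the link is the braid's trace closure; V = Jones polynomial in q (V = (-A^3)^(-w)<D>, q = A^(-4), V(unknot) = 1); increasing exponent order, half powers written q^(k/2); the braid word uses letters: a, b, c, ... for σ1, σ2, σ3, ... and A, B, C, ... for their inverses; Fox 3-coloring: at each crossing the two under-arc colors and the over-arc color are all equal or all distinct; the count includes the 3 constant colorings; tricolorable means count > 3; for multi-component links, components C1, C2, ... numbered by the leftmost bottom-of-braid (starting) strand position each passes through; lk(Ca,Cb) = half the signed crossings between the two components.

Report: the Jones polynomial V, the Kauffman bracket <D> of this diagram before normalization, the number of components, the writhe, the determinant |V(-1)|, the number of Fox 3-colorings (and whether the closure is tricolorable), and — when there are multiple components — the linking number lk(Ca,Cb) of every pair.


V = q^-8 - 2q^-7 + q^-6 - 2q^-5 + 2q^-4 + q^-2
<D> = -A^-13 - 2A^-5 + 2A^-1 - A^3 + 2A^7 - A^11 (w = -7)
1 component over 11 crossings, w = -7
27 Fox colorings among 3^11, |V(-1)| = 9: tricolorable
why: w = -7 (over 11 crossings) is diagram-only; (-A^3)^(7) removes it from V


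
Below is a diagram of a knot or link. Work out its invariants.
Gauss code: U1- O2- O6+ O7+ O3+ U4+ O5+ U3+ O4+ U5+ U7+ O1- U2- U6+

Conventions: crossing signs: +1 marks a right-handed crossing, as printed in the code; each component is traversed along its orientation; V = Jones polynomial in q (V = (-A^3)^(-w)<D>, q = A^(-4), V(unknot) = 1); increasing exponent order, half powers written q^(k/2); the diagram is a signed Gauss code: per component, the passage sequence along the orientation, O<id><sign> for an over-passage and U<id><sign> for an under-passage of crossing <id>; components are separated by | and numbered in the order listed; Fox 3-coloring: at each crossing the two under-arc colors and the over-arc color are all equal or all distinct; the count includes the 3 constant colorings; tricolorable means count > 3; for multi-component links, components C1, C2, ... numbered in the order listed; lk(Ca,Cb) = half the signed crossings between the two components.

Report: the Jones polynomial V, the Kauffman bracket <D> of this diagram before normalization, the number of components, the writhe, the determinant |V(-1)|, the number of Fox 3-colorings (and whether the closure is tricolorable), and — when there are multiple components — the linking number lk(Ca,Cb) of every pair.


Jones polynomial: V(q) = q + q^3 - q^4
<D> = A^-7 - A^-3 - A^5; writhe +3
components 1, writhe +3 (7 crossings)
3-colorings: 9 of 3^7, det 3 — tricolorable
note: the span of V is 3, forcing >= 3 crossings in any diagram


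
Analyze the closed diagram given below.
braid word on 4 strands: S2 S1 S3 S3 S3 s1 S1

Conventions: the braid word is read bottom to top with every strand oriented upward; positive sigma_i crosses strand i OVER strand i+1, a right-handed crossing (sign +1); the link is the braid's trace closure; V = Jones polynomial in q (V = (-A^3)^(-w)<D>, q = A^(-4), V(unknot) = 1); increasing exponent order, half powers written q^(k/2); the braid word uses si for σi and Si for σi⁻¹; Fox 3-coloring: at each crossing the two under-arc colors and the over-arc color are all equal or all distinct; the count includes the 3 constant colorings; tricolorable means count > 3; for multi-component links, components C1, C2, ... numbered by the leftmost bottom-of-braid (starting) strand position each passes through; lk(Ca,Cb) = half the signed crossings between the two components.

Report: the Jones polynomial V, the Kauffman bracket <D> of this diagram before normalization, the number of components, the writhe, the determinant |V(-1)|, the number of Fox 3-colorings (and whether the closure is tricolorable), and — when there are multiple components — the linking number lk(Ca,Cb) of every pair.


V = -q^-4 + q^-3 + q^-1
<D> = -A^-11 - A^-3 + A (w = -5)
1 component over 7 crossings, w = -5
9 Fox colorings among 3^7, |V(-1)| = 3: tricolorable
why: det 3 = |V(-1)|; divisible by 3, so tricolorable


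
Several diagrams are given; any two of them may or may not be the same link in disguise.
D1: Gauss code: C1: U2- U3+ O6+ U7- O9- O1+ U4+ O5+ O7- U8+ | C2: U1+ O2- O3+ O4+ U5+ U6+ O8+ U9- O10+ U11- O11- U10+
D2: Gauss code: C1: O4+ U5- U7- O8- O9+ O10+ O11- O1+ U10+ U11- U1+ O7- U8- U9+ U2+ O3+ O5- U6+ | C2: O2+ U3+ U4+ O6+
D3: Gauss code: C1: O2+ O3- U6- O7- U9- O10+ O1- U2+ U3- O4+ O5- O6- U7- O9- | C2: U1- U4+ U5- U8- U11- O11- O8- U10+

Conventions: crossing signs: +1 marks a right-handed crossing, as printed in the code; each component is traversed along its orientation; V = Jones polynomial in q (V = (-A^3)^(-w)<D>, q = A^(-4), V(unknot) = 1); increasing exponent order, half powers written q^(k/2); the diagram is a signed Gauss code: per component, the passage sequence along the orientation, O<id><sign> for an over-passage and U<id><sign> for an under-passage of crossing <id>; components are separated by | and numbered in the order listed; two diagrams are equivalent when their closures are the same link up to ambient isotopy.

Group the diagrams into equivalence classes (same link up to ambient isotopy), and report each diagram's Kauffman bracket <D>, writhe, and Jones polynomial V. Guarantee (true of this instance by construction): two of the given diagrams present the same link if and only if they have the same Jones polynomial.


grouping into links: {D1, D2} | {D3}
V(D1) = -q^(1/2) + q^(3/2) - q^(5/2) - q^(9/2)  (w +3, c 11, <D> = A^-9 + A^-1 - A^3 + A^7)
D2 (bracket A^-9 + A^-1 - A^3 + A^7; 11 crossings at w = +3): V = -q^(1/2) + q^(3/2) - q^(5/2) - q^(9/2)
V(D3) = q^(-9/2) - q^(-5/2) - q^(-3/2) - q^(-1/2)  [11 crossings, <D> = A^-13 + A^-9 + A^-5 - A^3, w = -5]
why: 2 classes among 3 diagrams; unequal V(q) rules out equality


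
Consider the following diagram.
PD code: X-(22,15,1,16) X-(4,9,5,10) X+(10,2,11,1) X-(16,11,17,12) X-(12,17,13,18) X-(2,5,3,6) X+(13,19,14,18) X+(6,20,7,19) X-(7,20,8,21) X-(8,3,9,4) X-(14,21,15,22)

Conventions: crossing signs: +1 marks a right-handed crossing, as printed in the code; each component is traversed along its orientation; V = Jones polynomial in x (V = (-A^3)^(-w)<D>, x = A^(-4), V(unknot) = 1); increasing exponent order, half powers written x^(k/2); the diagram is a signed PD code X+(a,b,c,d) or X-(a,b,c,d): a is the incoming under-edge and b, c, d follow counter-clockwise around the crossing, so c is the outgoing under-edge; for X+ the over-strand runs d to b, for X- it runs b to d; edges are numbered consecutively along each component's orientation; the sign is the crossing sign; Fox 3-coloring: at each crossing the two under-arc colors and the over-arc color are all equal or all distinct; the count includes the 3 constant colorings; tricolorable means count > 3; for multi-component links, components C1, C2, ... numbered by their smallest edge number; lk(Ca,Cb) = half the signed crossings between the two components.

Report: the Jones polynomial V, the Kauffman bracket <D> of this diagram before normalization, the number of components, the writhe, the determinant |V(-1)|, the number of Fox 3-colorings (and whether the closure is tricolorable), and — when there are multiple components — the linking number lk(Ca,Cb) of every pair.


V(x) = x^-8 - 2x^-7 + x^-6 - 2x^-5 + 2x^-4 + x^-2
bracket: -A^-7 - 2A + 2A^5 - A^9 + 2A^13 - A^17, w = -5
1 component, writhe -5, over 11 crossings
det 9, colorings 27 of 3^11 — tricolorable
observation: V spans 6 powers of x: at least 6 crossings in any diagram


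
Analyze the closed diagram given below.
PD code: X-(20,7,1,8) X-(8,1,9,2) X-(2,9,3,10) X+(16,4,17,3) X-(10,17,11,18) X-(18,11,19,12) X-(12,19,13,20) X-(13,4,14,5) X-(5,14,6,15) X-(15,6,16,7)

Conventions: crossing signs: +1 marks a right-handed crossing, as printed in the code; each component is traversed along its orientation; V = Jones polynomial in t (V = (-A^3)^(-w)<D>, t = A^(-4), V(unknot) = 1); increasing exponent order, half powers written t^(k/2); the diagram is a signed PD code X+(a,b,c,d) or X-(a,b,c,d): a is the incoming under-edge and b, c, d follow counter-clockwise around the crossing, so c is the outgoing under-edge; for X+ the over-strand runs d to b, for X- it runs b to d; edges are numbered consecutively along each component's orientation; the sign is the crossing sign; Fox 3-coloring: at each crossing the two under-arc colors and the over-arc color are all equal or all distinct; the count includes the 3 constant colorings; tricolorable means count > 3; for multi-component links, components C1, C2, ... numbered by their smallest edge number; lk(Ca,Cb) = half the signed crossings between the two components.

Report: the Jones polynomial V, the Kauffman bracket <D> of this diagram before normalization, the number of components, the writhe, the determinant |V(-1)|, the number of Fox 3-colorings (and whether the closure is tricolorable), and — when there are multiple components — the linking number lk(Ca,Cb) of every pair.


V = -t^-12 + 3t^-11 - 5t^-10 + 6t^-9 - 7t^-8 + 6t^-7 - 5t^-6 + 4t^-5 - t^-4 + t^-3
<D> = A^-12 - A^-8 + 4A^-4 - 5 + 6A^4 - 7A^8 + 6A^12 - 5A^16 + 3A^20 - A^24 (w = -8)
1 component over 10 crossings, w = -8
9 Fox colorings among 3^10, |V(-1)| = 39: tricolorable
why: the span of V is 9, forcing >= 9 crossings in any diagram


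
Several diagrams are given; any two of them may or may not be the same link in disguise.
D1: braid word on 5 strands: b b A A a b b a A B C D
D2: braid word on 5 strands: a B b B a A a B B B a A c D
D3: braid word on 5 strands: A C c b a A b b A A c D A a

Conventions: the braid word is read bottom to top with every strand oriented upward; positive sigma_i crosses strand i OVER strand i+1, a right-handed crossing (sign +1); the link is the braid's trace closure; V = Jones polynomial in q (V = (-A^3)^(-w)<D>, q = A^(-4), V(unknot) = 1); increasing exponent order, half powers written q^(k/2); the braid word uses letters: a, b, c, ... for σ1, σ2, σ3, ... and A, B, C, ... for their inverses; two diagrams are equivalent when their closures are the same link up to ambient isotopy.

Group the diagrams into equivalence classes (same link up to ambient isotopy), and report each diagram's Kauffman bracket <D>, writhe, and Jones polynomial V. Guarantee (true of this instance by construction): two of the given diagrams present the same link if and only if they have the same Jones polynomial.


classes: {D1} | {D2} | {D3}
V(D1) = q + q^3 - q^4  [12 crossings, <D> = -A^-16 + A^-12 + A^-4, w = 0]
V(D2) = q^-5 - 2q^-4 + 2q^-3 - 2q^-2 + 2q^-1 - 1 + q  [14 crossings, <D> = A^-10 - A^-6 + 2A^-2 - 2A^2 + 2A^6 - 2A^10 + A^14, w = -2]
V(D3) = -q^-3 + q^-2 - q^-1 + 3 - q + q^2 - q^3  (w 0, c 14, <D> = -A^-12 + A^-8 - A^-4 + 3 - A^4 + A^8 - A^12)
insight: 3 classes among 3 diagrams; unequal V(q) rules out equality


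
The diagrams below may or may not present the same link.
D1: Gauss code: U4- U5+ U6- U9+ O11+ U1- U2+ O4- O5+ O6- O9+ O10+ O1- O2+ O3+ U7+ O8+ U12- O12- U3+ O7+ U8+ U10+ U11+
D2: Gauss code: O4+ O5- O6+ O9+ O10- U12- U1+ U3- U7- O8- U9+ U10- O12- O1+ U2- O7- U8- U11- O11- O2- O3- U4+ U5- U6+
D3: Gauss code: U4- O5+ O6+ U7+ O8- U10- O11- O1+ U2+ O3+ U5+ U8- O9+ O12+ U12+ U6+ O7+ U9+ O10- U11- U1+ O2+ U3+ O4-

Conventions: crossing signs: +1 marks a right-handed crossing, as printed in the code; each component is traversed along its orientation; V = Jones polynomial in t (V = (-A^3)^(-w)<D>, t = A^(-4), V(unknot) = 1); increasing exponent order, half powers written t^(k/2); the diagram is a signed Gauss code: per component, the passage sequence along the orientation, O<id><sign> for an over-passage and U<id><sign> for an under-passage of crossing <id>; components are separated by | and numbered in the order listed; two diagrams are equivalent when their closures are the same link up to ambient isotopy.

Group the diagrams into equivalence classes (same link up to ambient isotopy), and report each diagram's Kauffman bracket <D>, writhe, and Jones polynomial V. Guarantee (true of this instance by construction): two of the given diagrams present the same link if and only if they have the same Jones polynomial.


grouping into links: {D1} | {D2} | {D3}
V(D1) = t + t^3 - t^4  (w +4, c 12, <D> = -A^-4 + 1 + A^8)
D2 (bracket A^-8 + 1 - A^4; 12 crossings at w = -4): V = -t^-4 + t^-3 + t^-1
V(D3) = t - t^2 + 2t^3 - t^4 + t^5 - t^6  [12 crossings, <D> = -A^-12 + A^-8 - A^-4 + 2 - A^4 + A^8, w = +4]
why: comparing 3 Jones polynomials yields 3 groups


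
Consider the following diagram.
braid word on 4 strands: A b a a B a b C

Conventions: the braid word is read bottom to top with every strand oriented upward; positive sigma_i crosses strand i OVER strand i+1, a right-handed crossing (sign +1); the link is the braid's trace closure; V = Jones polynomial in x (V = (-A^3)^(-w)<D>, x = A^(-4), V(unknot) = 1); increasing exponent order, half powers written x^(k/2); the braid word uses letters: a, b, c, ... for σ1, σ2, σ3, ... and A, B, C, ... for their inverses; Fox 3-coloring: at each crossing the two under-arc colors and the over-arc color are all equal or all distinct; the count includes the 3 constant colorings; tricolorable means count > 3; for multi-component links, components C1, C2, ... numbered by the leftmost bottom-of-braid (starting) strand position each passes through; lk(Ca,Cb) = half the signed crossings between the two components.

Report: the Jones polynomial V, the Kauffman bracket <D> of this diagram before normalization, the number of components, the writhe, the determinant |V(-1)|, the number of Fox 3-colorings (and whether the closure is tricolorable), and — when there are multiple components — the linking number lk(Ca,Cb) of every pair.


V(x) = -2x^(1/2) + x^(3/2) - 2x^(5/2) + x^(7/2) - x^(9/2) + x^(11/2)
bracket: A^-16 - A^-12 + A^-8 - 2A^-4 + 1 - 2A^4, w = +2
2 components, writhe +2, over 8 crossings
lk(C1,C2) = 0
det 8, colorings 3 of 3^8 — not tricolorable
observation: all 2 components of this link are unlinked algebraically
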